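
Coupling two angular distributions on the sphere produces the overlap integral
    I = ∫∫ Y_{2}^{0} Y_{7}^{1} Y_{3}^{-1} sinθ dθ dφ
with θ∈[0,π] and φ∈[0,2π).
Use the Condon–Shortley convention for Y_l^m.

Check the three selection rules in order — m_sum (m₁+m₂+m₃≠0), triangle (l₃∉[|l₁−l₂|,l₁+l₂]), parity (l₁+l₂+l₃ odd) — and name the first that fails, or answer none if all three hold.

triangle

Σmᵢ = 0  ✓
l₃∈[|l₁−l₂|,l₁+l₂]=[5,9], have l₃=3  ✗
Σlᵢ = 12 ⇒ even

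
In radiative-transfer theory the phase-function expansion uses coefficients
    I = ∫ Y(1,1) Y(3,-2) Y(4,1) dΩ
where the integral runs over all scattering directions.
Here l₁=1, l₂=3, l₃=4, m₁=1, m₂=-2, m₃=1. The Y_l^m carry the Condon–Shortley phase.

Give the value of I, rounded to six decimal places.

-0.106622

m-sum 0 ✓  L=8 even ✓  2≤4≤4 ✓
Π(2lᵢ+1) = 3×7×9 = 189
triangle coeff Δ(1,3,4) = 1/252
Σ_t [0,0]: t=0:+1/36 = 1/36
(3j)²=4/63 [(1 3 4; 0 0 0)], sign=+1
Σ_t [0,0]: t=0:+1/240 = 1/240
(3j)²=1/84 [(1 3 4; 1 -2 1)], sign=-1
⇒ 4πI² = 1/7
I = (-1)√(1/7/(4π)) = -0.10662181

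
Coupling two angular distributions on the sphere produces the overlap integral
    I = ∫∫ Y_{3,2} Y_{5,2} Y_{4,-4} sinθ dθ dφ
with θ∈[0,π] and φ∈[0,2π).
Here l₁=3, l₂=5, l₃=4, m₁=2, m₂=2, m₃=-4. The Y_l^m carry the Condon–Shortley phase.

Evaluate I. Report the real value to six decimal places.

m-sum 0 ✓  L=12 even ✓  2≤4≤8 ✓
Π(2lᵢ+1) = 7×11×9 = 693
triangle coeff Δ(3,5,4) = 1/180180
Σ_t [1,3]: t=1:−1/576 t=2:+1/144 t=3:−1/576 = 1/288
(3j)²=20/1001 [(3 5 4; 0 0 0)], sign=+1
Σ_t [1,1]: t=1:−1/8640 = -1/8640
(3j)²=14/1287 [(3 5 4; 2 2 -4)], sign=-1
⇒ 4πI² = 280/1859
I = (-1)√(280/1859/(4π)) = -0.10947990

-0.109480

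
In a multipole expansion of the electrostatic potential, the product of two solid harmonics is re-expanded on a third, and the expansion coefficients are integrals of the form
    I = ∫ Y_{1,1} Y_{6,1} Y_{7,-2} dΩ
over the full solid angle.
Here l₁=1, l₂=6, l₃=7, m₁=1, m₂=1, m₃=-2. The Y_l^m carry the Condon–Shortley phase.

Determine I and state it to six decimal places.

Checks pass: Σm=0; 14 even; l₃=7∈[5,7].
(2·1+1)(2·6+1)(2·7+1) = 585
Δ: 0! 2! 12! / 15! → 1/1365
sum: t=0:+1/518400 = 1/518400
3j²(1 6 7; 0 0 0) = Δ·Π!·Σ² = 7/195  (sign -1)
sum: t=0:+1/1209600 = 1/1209600
3j²(1 6 7; 1 1 -2) = Δ·Π!·Σ² = 12/455  (sign -1)
combine: 4πI² = 585·7/195·12/455 = 36/65
take √, sign +1: I = 0.20993732

0.209937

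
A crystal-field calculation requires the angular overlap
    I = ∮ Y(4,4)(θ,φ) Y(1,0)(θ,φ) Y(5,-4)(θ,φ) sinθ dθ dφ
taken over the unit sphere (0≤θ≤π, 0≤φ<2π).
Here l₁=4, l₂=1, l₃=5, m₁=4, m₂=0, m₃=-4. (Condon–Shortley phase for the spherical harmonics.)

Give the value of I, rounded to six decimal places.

0.147319

Checks pass: Σm=0; 10 even; l₃=5∈[3,5].
(2·4+1)(2·1+1)(2·5+1) = 297
Δ: 0! 8! 2! / 11! → 1/495
sum: t=0:+1/576 = 1/576
3j²(4 1 5; 0 0 0) = Δ·Π!·Σ² = 5/99  (sign -1)
sum: t=0:+1/40320 = 1/40320
3j²(4 1 5; 4 0 -4) = Δ·Π!·Σ² = 1/55  (sign -1)
combine: 4πI² = 297·5/99·1/55 = 3/11
take √, sign +1: I = 0.14731920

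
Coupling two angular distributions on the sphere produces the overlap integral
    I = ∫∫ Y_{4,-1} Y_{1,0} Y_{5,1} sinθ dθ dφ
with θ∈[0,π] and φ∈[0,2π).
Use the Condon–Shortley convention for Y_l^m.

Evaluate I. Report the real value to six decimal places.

-0.240571

m-sum 0 ✓  L=10 even ✓  3≤5≤5 ✓
Π(2lᵢ+1) = 9×3×11 = 297
triangle coeff Δ(4,1,5) = 1/495
Σ_t [0,0]: t=0:+1/576 = 1/576
(3j)²=5/99 [(4 1 5; 0 0 0)], sign=-1
Σ_t [0,0]: t=0:+1/720 = 1/720
(3j)²=8/165 [(4 1 5; -1 0 1)], sign=+1
⇒ 4πI² = 8/11
I = (-1)√(8/11/(4π)) = -0.24057125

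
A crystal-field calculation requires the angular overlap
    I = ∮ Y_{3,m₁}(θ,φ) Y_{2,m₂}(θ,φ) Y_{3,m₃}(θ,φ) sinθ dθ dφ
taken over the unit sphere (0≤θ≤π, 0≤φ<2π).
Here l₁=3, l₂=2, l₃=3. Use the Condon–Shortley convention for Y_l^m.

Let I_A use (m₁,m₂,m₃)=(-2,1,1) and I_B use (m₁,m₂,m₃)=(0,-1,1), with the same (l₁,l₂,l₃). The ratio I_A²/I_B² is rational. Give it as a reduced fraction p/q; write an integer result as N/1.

15/2

Same 3,2,3: normalisation and zero-m 3j drop out of the ratio.
A: Δ: 2! 4! 2! / 9! → 1/3780; sum: t=1:−1/48 t=2:+1/12 = 1/16; 3j²(3 2 3; -2 1 1) = Δ·Π!·Σ² = 1/28  (sign +1)
B: Δ: 2! 4! 2! / 9! → 1/3780; sum: t=0:+1/12 t=1:−1/8 = -1/24; 3j²(3 2 3; 0 -1 1) = Δ·Π!·Σ² = 1/210  (sign -1)
I_A²/I_B² = (1/28)/(1/210) = 15/2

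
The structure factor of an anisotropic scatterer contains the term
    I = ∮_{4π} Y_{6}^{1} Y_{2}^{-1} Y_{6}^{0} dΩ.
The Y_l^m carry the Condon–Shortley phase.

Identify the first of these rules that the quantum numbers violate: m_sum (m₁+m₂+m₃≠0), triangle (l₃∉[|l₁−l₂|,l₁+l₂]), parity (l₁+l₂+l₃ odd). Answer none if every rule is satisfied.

none

m₁+m₂+m₃ = 1 − 1 + 0 = 0  ✓
triangle: |6−2|=4 ≤ l₃=6 ≤ 6+2=8  ✓
parity: l₁+l₂+l₃ = 14 is even  ✓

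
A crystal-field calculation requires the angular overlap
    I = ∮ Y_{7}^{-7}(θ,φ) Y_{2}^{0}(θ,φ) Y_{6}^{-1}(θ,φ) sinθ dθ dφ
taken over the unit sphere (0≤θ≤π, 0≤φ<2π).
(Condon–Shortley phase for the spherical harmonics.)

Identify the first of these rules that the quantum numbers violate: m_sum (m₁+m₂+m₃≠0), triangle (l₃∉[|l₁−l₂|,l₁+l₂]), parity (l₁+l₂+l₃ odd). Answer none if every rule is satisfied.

Σmᵢ = -8  ✗
l₃∈[|l₁−l₂|,l₁+l₂]=[5,9], have l₃=6
Σlᵢ = 15 ⇒ odd

m_sum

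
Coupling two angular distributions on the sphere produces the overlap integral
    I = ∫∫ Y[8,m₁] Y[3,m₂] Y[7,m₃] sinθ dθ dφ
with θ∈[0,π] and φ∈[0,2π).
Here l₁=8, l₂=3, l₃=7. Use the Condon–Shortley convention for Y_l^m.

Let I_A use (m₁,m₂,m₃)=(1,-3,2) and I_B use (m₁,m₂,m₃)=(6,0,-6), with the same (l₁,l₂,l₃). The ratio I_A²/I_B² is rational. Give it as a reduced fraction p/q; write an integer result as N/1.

120/169

l's match ⇒ only the (l;m) 3-j factors differ between A and B.
A: triangle coeff Δ(8,3,7) = 1/5290740; Σ_t [0,0]: t=0:+1/29030400 = 1/29030400; (3j)²=54/4199 [(8 3 7; 1 -3 2)], sign=-1
B: triangle coeff Δ(8,3,7) = 1/5290740; Σ_t [1,2]: t=1:−1/479001600 t=2:+1/1916006400 = -1/638668800; (3j)²=117/6460 [(8 3 7; 6 0 -6)], sign=+1
I_A²/I_B² = (54/4199)/(117/6460) = 120/169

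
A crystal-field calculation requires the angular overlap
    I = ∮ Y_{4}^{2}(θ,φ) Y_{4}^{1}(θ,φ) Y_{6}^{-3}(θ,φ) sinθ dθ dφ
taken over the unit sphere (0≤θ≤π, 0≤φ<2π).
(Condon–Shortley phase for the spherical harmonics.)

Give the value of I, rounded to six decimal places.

Checks pass: Σm=0; 14 even; l₃=6∈[0,8].
(2·4+1)(2·4+1)(2·6+1) = 1053
Δ: 2! 6! 6! / 15! → 1/1261260
sum: t=0:+1/4608 t=1:−1/1296 t=2:+1/4608 = -7/20736
3j²(4 4 6; 0 0 0) = Δ·Π!·Σ² = 20/1287  (sign -1)
sum: t=0:+1/11520 t=1:−1/5760 t=2:+1/51840 = -7/103680
3j²(4 4 6; 2 1 -3) = Δ·Π!·Σ² = 7/858  (sign +1)
combine: 4πI² = 1053·20/1287·7/858 = 210/1573
take √, sign -1: I = -0.10307192

-0.103072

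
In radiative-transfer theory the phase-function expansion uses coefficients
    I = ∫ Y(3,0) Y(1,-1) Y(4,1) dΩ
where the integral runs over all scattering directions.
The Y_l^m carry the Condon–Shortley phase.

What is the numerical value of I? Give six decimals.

-0.194664

Checks pass: Σm=0; 8 even; l₃=4∈[2,4].
(2·3+1)(2·1+1)(2·4+1) = 189
Δ: 0! 6! 2! / 9! → 1/252
sum: t=0:+1/36 = 1/36
3j²(3 1 4; 0 0 0) = Δ·Π!·Σ² = 4/63  (sign +1)
sum: t=0:+1/72 = 1/72
3j²(3 1 4; 0 -1 1) = Δ·Π!·Σ² = 5/126  (sign -1)
combine: 4πI² = 189·4/63·5/126 = 10/21
take √, sign -1: I = -0.19466390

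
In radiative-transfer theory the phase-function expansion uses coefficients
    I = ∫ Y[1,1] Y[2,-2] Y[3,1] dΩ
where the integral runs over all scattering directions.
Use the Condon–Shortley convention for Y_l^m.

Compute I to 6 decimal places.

Rules hold: Σm=0, L=6 even, 1≤3≤3.
N = 3·5·7 = 105
Δ = 0!·2!·4!/7! = 1/105
Racah Σ t=0..0: t=0:+1/4 = 1/4
⇒ 3j(1 2 3; 0 0 0)² = 3/35, sgn -1
Racah Σ t=0..0: t=0:+1/48 = 1/48
⇒ 3j(1 2 3; 1 -2 1)² = 1/105, sgn +1
4πI² = N·(3j₀)²·(3jₘ)² = 3/35
I = -1·√(0.0857143/4π) = -0.08258890

-0.082589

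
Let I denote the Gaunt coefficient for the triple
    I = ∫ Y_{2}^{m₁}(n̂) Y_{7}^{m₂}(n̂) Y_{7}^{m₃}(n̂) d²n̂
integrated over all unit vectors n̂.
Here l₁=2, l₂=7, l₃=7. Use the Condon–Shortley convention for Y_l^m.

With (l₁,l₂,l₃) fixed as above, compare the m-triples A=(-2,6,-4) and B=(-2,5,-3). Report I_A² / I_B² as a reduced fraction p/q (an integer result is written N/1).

l's match ⇒ only the (l;m) 3-j factors differ between A and B.
A: triangle coeff Δ(2,7,7) = 1/185640; Σ_t [2,2]: t=2:+1/159667200 = 1/159667200; (3j)²=9/1190 [(2 7 7; -2 6 -4)], sign=-1
B: triangle coeff Δ(2,7,7) = 1/185640; Σ_t [2,2]: t=2:+1/29030400 = 1/29030400; (3j)²=99/7735 [(2 7 7; -2 5 -3)], sign=+1
I_A²/I_B² = (9/1190)/(99/7735) = 13/22

13/22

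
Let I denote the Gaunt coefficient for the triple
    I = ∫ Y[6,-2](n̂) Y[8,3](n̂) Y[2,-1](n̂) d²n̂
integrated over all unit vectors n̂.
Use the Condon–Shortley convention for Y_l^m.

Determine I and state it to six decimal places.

m-sum 0 ✓  L=16 even ✓  2≤2≤14 ✓
Π(2lᵢ+1) = 13×17×5 = 1105
triangle coeff Δ(6,8,2) = 1/30940
Σ_t [6,6]: t=6:+1/2073600 = 1/2073600
(3j)²=28/1105 [(6 8 2; 0 0 0)], sign=+1
Σ_t [8,8]: t=8:+1/5806080 = 1/5806080
(3j)²=165/6188 [(6 8 2; -2 3 -1)], sign=-1
⇒ 4πI² = 165/221
I = (-1)√(165/221/(4π)) = -0.24374791

-0.243748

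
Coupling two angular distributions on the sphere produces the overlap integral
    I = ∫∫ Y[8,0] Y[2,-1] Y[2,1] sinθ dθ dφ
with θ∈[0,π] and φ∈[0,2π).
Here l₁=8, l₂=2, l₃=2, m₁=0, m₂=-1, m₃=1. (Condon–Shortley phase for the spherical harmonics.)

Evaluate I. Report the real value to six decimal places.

|8−2|≤2≤8+2 violated ⇒ I = 0

0.000000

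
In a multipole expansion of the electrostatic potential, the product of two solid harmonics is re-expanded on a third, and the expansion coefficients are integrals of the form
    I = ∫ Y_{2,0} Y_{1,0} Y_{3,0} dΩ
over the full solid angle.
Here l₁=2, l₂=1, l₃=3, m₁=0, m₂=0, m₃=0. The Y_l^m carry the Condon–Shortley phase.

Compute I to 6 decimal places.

m-sum 0 ✓  L=6 even ✓  1≤3≤3 ✓
Π(2lᵢ+1) = 5×3×7 = 105
triangle coeff Δ(2,1,3) = 1/105
Σ_t [0,0]: t=0:+1/4 = 1/4
(3j)²=3/35 [(2 1 3; 0 0 0)], sign=-1
(m-triple is (0,0,0) — same symbol as above.)
⇒ 4πI² = 27/35
I = (+1)√(27/35/(4π)) = 0.24776670

0.247767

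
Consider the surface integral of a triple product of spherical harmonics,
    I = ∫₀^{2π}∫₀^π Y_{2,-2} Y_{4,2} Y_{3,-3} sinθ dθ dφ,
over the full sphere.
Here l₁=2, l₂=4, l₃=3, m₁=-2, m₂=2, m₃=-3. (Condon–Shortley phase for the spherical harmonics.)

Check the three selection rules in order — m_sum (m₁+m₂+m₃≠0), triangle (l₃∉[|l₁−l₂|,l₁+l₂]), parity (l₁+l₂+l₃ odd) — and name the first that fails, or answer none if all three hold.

m₁+m₂+m₃ = -2 + 2 − 3 = -3  ✗
triangle: |2−4|=2 ≤ l₃=3 ≤ 2+4=6
parity: l₁+l₂+l₃ = 9 is odd

m_sum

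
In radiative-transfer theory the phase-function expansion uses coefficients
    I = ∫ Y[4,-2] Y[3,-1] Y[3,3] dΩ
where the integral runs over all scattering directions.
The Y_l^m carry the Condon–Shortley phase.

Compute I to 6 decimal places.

-0.188451

Checks pass: Σm=0; 10 even; l₃=3∈[1,7].
(2·4+1)(2·3+1)(2·3+1) = 441
Δ: 4! 4! 2! / 11! → 1/34650
sum: t=1:−1/72 t=2:+1/16 t=3:−1/72 = 5/144
3j²(4 3 3; 0 0 0) = Δ·Π!·Σ² = 2/77  (sign -1)
sum: t=2:+1/192 = 1/192
3j²(4 3 3; -2 -1 3) = Δ·Π!·Σ² = 3/77  (sign +1)
combine: 4πI² = 441·2/77·3/77 = 54/121
take √, sign -1: I = -0.18845135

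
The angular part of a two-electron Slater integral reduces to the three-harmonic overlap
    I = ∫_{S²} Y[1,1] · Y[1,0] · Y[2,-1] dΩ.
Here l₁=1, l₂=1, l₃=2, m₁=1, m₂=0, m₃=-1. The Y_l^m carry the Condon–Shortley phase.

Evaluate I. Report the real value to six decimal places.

-0.218510

m-sum 0 ✓  L=4 even ✓  0≤2≤2 ✓
Π(2lᵢ+1) = 3×3×5 = 45
triangle coeff Δ(1,1,2) = 1/30
Σ_t [0,0]: t=0:+1/1 = 1/1
(3j)²=2/15 [(1 1 2; 0 0 0)], sign=+1
Σ_t [0,0]: t=0:+1/2 = 1/2
(3j)²=1/10 [(1 1 2; 1 0 -1)], sign=-1
⇒ 4πI² = 3/5
I = (-1)√(3/5/(4π)) = -0.21850969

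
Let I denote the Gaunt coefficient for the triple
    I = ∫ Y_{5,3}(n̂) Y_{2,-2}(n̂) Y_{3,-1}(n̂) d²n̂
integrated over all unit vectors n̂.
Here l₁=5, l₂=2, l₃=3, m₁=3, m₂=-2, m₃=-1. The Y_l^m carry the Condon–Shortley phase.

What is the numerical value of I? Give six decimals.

m-sum 0 ✓  L=10 even ✓  3≤3≤7 ✓
Π(2lᵢ+1) = 11×5×7 = 385
triangle coeff Δ(5,2,3) = 1/2310
Σ_t [2,2]: t=2:+1/144 = 1/144
(3j)²=10/231 [(5 2 3; 0 0 0)], sign=-1
Σ_t [0,0]: t=0:+1/1152 = 1/1152
(3j)²=1/33 [(5 2 3; 3 -2 -1)], sign=+1
⇒ 4πI² = 50/99
I = (-1)√(50/99/(4π)) = -0.20047604

-0.200476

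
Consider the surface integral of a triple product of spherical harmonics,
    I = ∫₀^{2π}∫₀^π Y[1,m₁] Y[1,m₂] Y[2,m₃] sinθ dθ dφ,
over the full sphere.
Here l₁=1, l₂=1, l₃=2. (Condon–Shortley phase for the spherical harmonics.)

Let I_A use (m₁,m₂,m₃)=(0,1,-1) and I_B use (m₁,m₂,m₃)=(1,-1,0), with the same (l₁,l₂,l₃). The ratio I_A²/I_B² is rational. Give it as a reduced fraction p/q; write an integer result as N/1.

3/1

Shared (l₁,l₂,l₃)=(1,1,2): N and (l;000)² cancel in I_A²/I_B².
A: Δ = 0!·2!·2!/5! = 1/30; Racah Σ t=0..0: t=0:+1/2 = 1/2; ⇒ 3j(1 1 2; 0 1 -1)² = 1/10, sgn -1
B: Δ = 0!·2!·2!/5! = 1/30; Racah Σ t=0..0: t=0:+1/4 = 1/4; ⇒ 3j(1 1 2; 1 -1 0)² = 1/30, sgn +1
I_A²/I_B² = (1/10)/(1/30) = 3/1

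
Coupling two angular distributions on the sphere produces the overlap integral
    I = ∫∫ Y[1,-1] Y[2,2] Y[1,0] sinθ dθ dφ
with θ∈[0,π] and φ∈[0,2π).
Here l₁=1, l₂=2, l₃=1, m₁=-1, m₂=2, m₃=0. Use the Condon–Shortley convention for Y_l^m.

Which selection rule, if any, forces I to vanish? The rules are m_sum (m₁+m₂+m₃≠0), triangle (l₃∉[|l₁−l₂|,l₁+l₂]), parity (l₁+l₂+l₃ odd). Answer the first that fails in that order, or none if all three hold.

m_sum

azimuthal sum: -1 + 2 + 0 = 1  ✗
1 ≤ 1 ≤ 3 (triangle on l)
L = 1 + 2 + 1 = 4 (even)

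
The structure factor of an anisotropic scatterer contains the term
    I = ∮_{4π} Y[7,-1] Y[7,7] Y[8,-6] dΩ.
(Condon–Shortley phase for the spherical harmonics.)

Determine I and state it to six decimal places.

-0.144979

Rules hold: Σm=0, L=22 even, 0≤8≤14.
N = 15·15·17 = 3825
Δ = 6!·8!·8!/23! = 1/22086194130
Racah Σ t=0..6: t=0:+1/18289152000 t=1:−1/248832000 t=2:+1/24883200 t=3:−1/11943936 t=4:+1/24883200 t=5:−1/248832000 t=6:+1/18289152000 = -11/975421440
⇒ 3j(7 7 8; 0 0 0)² = 1750/289731, sgn -1
Racah Σ t=6..6: t=6:+1/41803776000 = 1/41803776000
⇒ 3j(7 7 8; -1 7 -6)² = 1274/111435, sgn +1
4πI² = N·(3j₀)²·(3jₘ)² = 857500/3246473
I = -1·√(0.264133/4π) = -0.14497938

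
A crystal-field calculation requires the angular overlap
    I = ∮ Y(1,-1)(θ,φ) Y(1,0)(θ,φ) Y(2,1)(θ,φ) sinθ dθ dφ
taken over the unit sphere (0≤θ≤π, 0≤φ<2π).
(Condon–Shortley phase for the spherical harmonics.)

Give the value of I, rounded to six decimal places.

-0.218510

m-sum 0 ✓  L=4 even ✓  0≤2≤2 ✓
Π(2lᵢ+1) = 3×3×5 = 45
triangle coeff Δ(1,1,2) = 1/30
Σ_t [0,0]: t=0:+1/1 = 1/1
(3j)²=2/15 [(1 1 2; 0 0 0)], sign=+1
Σ_t [0,0]: t=0:+1/2 = 1/2
(3j)²=1/10 [(1 1 2; -1 0 1)], sign=-1
⇒ 4πI² = 3/5
I = (-1)√(3/5/(4π)) = -0.21850969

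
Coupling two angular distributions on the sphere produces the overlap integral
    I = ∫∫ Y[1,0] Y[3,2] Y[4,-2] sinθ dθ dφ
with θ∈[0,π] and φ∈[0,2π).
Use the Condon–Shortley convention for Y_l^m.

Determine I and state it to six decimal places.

0.213244

m-sum 0 ✓  L=8 even ✓  2≤4≤4 ✓
Π(2lᵢ+1) = 3×7×9 = 189
triangle coeff Δ(1,3,4) = 1/252
Σ_t [0,0]: t=0:+1/36 = 1/36
(3j)²=4/63 [(1 3 4; 0 0 0)], sign=+1
Σ_t [0,0]: t=0:+1/120 = 1/120
(3j)²=1/21 [(1 3 4; 0 2 -2)], sign=+1
⇒ 4πI² = 4/7
I = (+1)√(4/7/(4π)) = 0.21324362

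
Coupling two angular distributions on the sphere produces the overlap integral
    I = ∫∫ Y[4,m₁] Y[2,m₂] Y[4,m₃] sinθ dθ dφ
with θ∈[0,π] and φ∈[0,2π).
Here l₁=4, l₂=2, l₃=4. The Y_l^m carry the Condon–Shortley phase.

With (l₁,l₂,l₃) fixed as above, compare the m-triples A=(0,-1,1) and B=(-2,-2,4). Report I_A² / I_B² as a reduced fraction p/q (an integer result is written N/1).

Shared (l₁,l₂,l₃)=(4,2,4): N and (l;000)² cancel in I_A²/I_B².
A: Δ = 2!·6!·2!/11! = 1/13860; Racah Σ t=0..1: t=0:+1/96 t=1:−1/72 = -1/288; ⇒ 3j(4 2 4; 0 -1 1)² = 1/462, sgn +1
B: Δ = 2!·6!·2!/11! = 1/13860; Racah Σ t=0..0: t=0:+1/2880 = 1/2880; ⇒ 3j(4 2 4; -2 -2 4)² = 2/165, sgn +1
I_A²/I_B² = (1/462)/(2/165) = 5/28

5/28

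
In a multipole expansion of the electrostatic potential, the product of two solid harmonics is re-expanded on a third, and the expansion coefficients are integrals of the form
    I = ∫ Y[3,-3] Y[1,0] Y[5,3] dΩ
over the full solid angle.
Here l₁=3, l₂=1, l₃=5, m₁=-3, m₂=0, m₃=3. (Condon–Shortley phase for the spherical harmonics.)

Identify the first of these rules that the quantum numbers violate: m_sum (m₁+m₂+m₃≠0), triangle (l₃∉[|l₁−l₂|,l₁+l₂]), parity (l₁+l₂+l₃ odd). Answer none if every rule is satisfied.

triangle

m₁+m₂+m₃ = -3 + 0 + 3 = 0  ✓
triangle: |3−1|=2 ≤ l₃=5 ≤ 3+1=4  ✗
parity: l₁+l₂+l₃ = 9 is odd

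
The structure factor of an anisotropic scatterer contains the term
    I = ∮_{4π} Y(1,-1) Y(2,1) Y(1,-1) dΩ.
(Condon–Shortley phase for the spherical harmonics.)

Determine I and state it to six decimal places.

0.000000

Σmᵢ = -1 ≠ 0, so the φ-integral vanishes; I = 0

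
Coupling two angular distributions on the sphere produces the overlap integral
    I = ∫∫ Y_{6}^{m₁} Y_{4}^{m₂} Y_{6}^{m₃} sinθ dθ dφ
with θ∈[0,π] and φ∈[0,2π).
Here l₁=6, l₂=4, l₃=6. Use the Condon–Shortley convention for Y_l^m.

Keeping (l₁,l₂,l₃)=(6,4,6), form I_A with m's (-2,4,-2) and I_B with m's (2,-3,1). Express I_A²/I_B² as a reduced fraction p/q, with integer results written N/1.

l's match ⇒ only the (l;m) 3-j factors differ between A and B.
A: triangle coeff Δ(6,4,6) = 1/15315300; Σ_t [4,4]: t=4:+1/331776 = 1/331776; (3j)²=490/21879 [(6 4 6; -2 4 -2)], sign=+1
B: triangle coeff Δ(6,4,6) = 1/15315300; Σ_t [0,1]: t=0:+1/82944 t=1:−1/103680 = 1/414720; (3j)²=49/43758 [(6 4 6; 2 -3 1)], sign=-1
I_A²/I_B² = (490/21879)/(49/43758) = 20/1

20/1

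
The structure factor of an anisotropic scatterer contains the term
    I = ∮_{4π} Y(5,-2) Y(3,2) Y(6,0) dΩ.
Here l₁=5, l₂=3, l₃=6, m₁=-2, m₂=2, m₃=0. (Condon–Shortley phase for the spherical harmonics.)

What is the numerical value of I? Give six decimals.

-0.165130

m-sum 0 ✓  L=14 even ✓  2≤6≤8 ✓
Π(2lᵢ+1) = 11×7×13 = 1001
triangle coeff Δ(5,3,6) = 1/675675
Σ_t [0,2]: t=0:+1/8640 t=1:−1/2304 t=2:+1/8640 = -7/34560
(3j)²=7/429 [(5 3 6; 0 0 0)], sign=-1
Σ_t [1,2]: t=1:−1/34560 t=2:+1/8640 = 1/11520
(3j)²=3/143 [(5 3 6; -2 2 0)], sign=+1
⇒ 4πI² = 49/143
I = (-1)√(49/143/(4π)) = -0.16512966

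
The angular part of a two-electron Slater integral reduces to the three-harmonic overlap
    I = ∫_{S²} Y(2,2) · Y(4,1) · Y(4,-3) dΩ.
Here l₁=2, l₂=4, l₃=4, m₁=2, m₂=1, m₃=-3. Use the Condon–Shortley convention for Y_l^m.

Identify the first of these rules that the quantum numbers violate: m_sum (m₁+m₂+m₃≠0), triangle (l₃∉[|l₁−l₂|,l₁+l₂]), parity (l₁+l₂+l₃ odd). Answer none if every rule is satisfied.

none

m₁+m₂+m₃ = 2 + 1 − 3 = 0  ✓
triangle: |2−4|=2 ≤ l₃=4 ≤ 2+4=6  ✓
parity: l₁+l₂+l₃ = 10 is even  ✓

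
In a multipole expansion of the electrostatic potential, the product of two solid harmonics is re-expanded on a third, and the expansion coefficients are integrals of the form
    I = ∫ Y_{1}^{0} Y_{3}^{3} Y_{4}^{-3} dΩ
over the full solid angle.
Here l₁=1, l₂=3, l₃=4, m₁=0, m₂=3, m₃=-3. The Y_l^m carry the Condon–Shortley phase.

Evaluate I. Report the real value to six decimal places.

Rules hold: Σm=0, L=8 even, 2≤4≤4.
N = 3·7·9 = 189
Δ = 0!·2!·6!/9! = 1/252
Racah Σ t=0..0: t=0:+1/36 = 1/36
⇒ 3j(1 3 4; 0 0 0)² = 4/63, sgn +1
Racah Σ t=0..0: t=0:+1/720 = 1/720
⇒ 3j(1 3 4; 0 3 -3)² = 1/36, sgn -1
4πI² = N·(3j₀)²·(3jₘ)² = 1/3
I = -1·√(0.333333/4π) = -0.16286750

-0.162868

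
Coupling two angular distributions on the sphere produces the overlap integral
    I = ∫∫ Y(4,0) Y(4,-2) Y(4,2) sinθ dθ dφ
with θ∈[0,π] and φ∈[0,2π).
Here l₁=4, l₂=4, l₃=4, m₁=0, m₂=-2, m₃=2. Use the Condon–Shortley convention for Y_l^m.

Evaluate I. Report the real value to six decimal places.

-0.083698

Rules hold: Σm=0, L=12 even, 0≤4≤8.
N = 9·9·9 = 729
Δ = 4!·4!·4!/13! = 1/450450
Racah Σ t=0..4: t=0:+1/13824 t=1:−1/216 t=2:+1/64 t=3:−1/216 t=4:+1/13824 = 5/768
⇒ 3j(4 4 4; 0 0 0)² = 18/1001, sgn +1
Racah Σ t=0..2: t=0:+1/2304 t=1:−1/216 t=2:+1/384 = -11/6912
⇒ 3j(4 4 4; 0 -2 2)² = 11/1638, sgn -1
4πI² = N·(3j₀)²·(3jₘ)² = 729/8281
I = -1·√(0.0880328/4π) = -0.08369845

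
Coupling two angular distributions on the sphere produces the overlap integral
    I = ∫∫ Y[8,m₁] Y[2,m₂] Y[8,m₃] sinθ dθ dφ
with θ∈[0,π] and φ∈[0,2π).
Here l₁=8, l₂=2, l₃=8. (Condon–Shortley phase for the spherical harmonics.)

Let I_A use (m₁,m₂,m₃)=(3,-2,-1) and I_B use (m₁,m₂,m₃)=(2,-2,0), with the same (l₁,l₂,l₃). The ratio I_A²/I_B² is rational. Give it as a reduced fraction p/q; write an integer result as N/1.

11/12

Shared (l₁,l₂,l₃)=(8,2,8): N and (l;000)² cancel in I_A²/I_B².
A: Δ = 2!·14!·2!/19! = 1/348840; Racah Σ t=0..0: t=0:+1/174182400 = 1/174182400; ⇒ 3j(8 2 8; 3 -2 -1)² = 77/3876, sgn -1
B: Δ = 2!·14!·2!/19! = 1/348840; Racah Σ t=0..0: t=0:+1/116121600 = 1/116121600; ⇒ 3j(8 2 8; 2 -2 0)² = 7/323, sgn +1
I_A²/I_B² = (77/3876)/(7/323) = 11/12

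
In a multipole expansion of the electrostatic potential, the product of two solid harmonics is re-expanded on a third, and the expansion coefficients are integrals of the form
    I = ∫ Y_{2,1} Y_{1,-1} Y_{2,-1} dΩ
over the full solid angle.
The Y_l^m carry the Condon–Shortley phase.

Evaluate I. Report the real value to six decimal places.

0.000000

Σmᵢ = -1 ≠ 0, so the φ-integral vanishes; I = 0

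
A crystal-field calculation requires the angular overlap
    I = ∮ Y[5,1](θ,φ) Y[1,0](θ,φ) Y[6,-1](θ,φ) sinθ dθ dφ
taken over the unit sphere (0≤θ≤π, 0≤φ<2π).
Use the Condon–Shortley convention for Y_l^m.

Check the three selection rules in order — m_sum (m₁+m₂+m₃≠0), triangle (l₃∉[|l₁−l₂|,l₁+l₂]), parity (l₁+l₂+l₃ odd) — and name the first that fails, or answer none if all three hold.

none

m₁+m₂+m₃ = 1 + 0 − 1 = 0  ✓
triangle: |5−1|=4 ≤ l₃=6 ≤ 5+1=6  ✓
parity: l₁+l₂+l₃ = 12 is even  ✓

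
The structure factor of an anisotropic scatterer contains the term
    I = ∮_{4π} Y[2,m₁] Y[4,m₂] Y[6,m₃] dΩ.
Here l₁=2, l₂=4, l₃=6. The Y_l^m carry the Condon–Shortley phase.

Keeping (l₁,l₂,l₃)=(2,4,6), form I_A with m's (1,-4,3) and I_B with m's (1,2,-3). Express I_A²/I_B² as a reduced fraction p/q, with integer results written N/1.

1/28

Shared (l₁,l₂,l₃)=(2,4,6): N and (l;000)² cancel in I_A²/I_B².
A: Δ = 0!·4!·8!/13! = 1/6435; Racah Σ t=0..0: t=0:+1/241920 = 1/241920; ⇒ 3j(2 4 6; 1 -4 3)² = 1/715, sgn -1
B: Δ = 0!·4!·8!/13! = 1/6435; Racah Σ t=0..0: t=0:+1/8640 = 1/8640; ⇒ 3j(2 4 6; 1 2 -3)² = 28/715, sgn -1
I_A²/I_B² = (1/715)/(28/715) = 1/28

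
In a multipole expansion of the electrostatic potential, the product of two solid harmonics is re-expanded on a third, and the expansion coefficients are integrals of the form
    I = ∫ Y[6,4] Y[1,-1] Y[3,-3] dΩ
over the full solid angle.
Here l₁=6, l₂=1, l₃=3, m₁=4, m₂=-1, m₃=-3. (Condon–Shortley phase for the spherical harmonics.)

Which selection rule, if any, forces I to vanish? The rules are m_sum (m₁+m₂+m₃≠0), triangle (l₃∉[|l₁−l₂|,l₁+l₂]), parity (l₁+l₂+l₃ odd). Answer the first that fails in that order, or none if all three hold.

triangle

azimuthal sum: 4 − 1 − 3 = 0  ✓
5 ≤ 3 ≤ 7 (triangle on l)  ✗
L = 6 + 1 + 3 = 10 (even)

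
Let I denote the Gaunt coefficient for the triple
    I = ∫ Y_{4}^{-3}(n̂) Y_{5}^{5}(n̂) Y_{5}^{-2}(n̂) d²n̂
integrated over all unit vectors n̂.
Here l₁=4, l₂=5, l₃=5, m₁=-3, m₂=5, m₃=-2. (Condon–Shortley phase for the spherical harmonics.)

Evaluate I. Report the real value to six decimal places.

Rules hold: Σm=0, L=14 even, 1≤5≤9.
N = 9·11·11 = 1089
Δ = 4!·4!·6!/15! = 1/3153150
Racah Σ t=0..4: t=0:+1/69120 t=1:−1/1728 t=2:+1/576 t=3:−1/1728 t=4:+1/69120 = 7/11520
⇒ 3j(4 5 5; 0 0 0)² = 2/143, sgn -1
Racah Σ t=4..4: t=4:+1/103680 = 1/103680
⇒ 3j(4 5 5; -3 5 -2)² = 7/429, sgn -1
4πI² = N·(3j₀)²·(3jₘ)² = 42/169
I = +1·√(0.248521/4π) = 0.14062948

0.140629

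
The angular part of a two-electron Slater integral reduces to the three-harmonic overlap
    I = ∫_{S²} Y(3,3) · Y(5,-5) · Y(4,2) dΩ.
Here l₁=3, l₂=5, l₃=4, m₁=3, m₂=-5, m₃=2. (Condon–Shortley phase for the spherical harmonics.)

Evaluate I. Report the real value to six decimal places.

Checks pass: Σm=0; 12 even; l₃=4∈[2,8].
(2·3+1)(2·5+1)(2·4+1) = 693
Δ: 4! 2! 6! / 13! → 1/180180
sum: t=1:−1/576 t=2:+1/144 t=3:−1/576 = 1/288
3j²(3 5 4; 0 0 0) = Δ·Π!·Σ² = 20/1001  (sign +1)
sum: t=0:+1/34560 = 1/34560
3j²(3 5 4; 3 -5 2) = Δ·Π!·Σ² = 5/286  (sign +1)
combine: 4πI² = 693·20/1001·5/286 = 450/1859
take √, sign +1: I = 0.13879110

0.138791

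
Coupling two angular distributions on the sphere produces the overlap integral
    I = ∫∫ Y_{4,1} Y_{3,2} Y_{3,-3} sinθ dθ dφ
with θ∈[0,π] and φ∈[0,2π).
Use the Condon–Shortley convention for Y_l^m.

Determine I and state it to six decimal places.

Rules hold: Σm=0, L=10 even, 1≤3≤7.
N = 9·7·7 = 441
Δ = 4!·4!·2!/11! = 1/34650
Racah Σ t=1..3: t=1:−1/72 t=2:+1/16 t=3:−1/72 = 5/144
⇒ 3j(4 3 3; 0 0 0)² = 2/77, sgn -1
Racah Σ t=3..3: t=3:−1/288 = -1/288
⇒ 3j(4 3 3; 1 2 -3)² = 5/231, sgn -1
4πI² = N·(3j₀)²·(3jₘ)² = 30/121
I = +1·√(0.247934/4π) = 0.14046335

0.140463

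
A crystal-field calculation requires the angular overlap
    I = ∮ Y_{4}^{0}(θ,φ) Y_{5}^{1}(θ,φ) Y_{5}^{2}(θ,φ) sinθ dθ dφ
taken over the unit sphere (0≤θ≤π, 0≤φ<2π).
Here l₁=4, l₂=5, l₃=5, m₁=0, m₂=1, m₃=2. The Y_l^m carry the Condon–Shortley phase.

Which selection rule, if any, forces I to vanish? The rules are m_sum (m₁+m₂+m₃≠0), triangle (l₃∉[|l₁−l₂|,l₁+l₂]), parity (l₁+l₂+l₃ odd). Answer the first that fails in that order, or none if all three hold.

azimuthal sum: 0 + 1 + 2 = 3  ✗
1 ≤ 5 ≤ 9 (triangle on l)
L = 4 + 5 + 5 = 14 (even)

m_sum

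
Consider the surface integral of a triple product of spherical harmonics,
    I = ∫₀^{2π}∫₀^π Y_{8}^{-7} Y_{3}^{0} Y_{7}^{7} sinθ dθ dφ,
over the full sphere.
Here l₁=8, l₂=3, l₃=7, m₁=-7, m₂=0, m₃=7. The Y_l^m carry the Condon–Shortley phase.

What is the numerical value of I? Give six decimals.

0.200072

Checks pass: Σm=0; 18 even; l₃=7∈[5,11].
(2·8+1)(2·3+1)(2·7+1) = 1785
Δ: 4! 12! 2! / 19! → 1/5290740
sum: t=1:−1/7257600 t=2:+1/2073600 t=3:−1/7257600 = 1/4838400
3j²(8 3 7; 0 0 0) = Δ·Π!·Σ² = 252/20995  (sign -1)
sum: t=3:−1/5748019200 = -1/5748019200
3j²(8 3 7; -7 0 7) = Δ·Π!·Σ² = 91/3876  (sign -1)
combine: 4πI² = 1785·252/20995·91/3876 = 3087/6137
take √, sign +1: I = 0.20007154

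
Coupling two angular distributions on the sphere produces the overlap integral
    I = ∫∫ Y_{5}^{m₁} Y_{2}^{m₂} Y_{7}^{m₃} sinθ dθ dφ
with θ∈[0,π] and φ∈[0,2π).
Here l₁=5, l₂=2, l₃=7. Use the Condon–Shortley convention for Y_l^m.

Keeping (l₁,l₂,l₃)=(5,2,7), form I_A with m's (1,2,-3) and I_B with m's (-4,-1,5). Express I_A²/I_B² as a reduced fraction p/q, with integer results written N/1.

Same 5,2,7: normalisation and zero-m 3j drop out of the ratio.
A: Δ: 0! 10! 4! / 15! → 1/15015; sum: t=0:+1/414720 = 1/414720; 3j²(5 2 7; 1 2 -3) = Δ·Π!·Σ² = 2/143  (sign +1)
B: Δ: 0! 10! 4! / 15! → 1/15015; sum: t=0:+1/2177280 = 1/2177280; 3j²(5 2 7; -4 -1 5) = Δ·Π!·Σ² = 8/273  (sign +1)
I_A²/I_B² = (2/143)/(8/273) = 21/44

21/44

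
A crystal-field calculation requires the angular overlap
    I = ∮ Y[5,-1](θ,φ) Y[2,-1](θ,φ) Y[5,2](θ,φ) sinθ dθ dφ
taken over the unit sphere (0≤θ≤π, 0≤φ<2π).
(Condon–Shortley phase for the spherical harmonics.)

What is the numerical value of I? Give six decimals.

Rules hold: Σm=0, L=12 even, 3≤5≤7.
N = 11·5·11 = 605
Δ = 2!·8!·2!/13! = 1/38610
Racah Σ t=0..2: t=0:+1/2880 t=1:−1/576 t=2:+1/2880 = -1/960
⇒ 3j(5 2 5; 0 0 0)² = 10/429, sgn +1
Racah Σ t=0..1: t=0:+1/2880 t=1:−1/1440 = -1/2880
⇒ 3j(5 2 5; -1 -1 2)² = 7/715, sgn +1
4πI² = N·(3j₀)²·(3jₘ)² = 70/507
I = +1·√(0.138067/4π) = 0.10481902

0.104819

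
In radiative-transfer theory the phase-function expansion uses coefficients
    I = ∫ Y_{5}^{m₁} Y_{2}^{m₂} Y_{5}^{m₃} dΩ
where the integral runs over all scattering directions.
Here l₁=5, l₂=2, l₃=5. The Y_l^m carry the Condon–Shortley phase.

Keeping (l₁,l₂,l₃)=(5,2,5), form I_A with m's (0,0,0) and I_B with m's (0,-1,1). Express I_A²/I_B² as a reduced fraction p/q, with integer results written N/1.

20/1

Shared (l₁,l₂,l₃)=(5,2,5): N and (l;000)² cancel in I_A²/I_B².
A: Δ = 2!·8!·2!/13! = 1/38610; Racah Σ t=0..2: t=0:+1/2880 t=1:−1/576 t=2:+1/2880 = -1/960; ⇒ 3j(5 2 5; 0 0 0)² = 10/429, sgn +1
B: Δ = 2!·8!·2!/13! = 1/38610; Racah Σ t=0..1: t=0:+1/1440 t=1:−1/1152 = -1/5760; ⇒ 3j(5 2 5; 0 -1 1)² = 1/858, sgn -1
I_A²/I_B² = (10/429)/(1/858) = 20/1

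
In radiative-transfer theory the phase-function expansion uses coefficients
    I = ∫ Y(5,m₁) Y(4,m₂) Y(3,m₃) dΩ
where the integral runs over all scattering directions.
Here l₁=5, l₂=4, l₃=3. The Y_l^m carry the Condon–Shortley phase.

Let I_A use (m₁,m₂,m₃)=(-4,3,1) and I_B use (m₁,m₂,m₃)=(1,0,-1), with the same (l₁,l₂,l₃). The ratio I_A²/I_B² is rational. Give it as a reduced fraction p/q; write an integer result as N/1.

147/605

Shared (l₁,l₂,l₃)=(5,4,3): N and (l;000)² cancel in I_A²/I_B².
A: Δ = 6!·4!·2!/13! = 1/180180; Racah Σ t=5..6: t=5:−1/5760 t=6:+1/4320 = 1/17280; ⇒ 3j(5 4 3; -4 3 1)² = 7/4290, sgn +1
B: Δ = 6!·4!·2!/13! = 1/180180; Racah Σ t=2..4: t=2:+1/384 t=3:−1/216 t=4:+1/2304 = -11/6912; ⇒ 3j(5 4 3; 1 0 -1)² = 11/1638, sgn -1
I_A²/I_B² = (7/4290)/(11/1638) = 147/605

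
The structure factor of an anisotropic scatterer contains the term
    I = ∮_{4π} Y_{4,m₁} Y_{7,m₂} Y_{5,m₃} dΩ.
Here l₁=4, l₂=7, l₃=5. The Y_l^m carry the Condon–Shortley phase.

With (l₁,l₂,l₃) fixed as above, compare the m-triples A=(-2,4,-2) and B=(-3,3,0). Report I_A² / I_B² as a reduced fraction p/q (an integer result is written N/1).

Same 4,7,5: normalisation and zero-m 3j drop out of the ratio.
A: Δ: 6! 2! 8! / 17! → 1/6126120; sum: t=4:+1/483840 t=5:−1/172800 t=6:+1/1036800 = -1/362880; 3j²(4 7 5; -2 4 -2) = Δ·Π!·Σ² = 20/1547  (sign +1)
B: Δ: 6! 2! 8! / 17! → 1/6126120; sum: t=5:−1/172800 t=6:+1/414720 = -7/2073600; 3j²(4 7 5; -3 3 0) = Δ·Π!·Σ² = 343/29172  (sign +1)
I_A²/I_B² = (20/1547)/(343/29172) = 2640/2401

2640/2401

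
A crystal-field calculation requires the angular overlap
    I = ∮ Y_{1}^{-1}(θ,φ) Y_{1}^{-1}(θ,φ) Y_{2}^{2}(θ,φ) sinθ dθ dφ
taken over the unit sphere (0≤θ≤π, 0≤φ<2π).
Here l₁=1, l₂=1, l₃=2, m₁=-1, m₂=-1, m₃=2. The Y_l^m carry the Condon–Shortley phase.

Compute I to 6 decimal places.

Rules hold: Σm=0, L=4 even, 0≤2≤2.
N = 3·3·5 = 45
Δ = 0!·2!·2!/5! = 1/30
Racah Σ t=0..0: t=0:+1/1 = 1/1
⇒ 3j(1 1 2; 0 0 0)² = 2/15, sgn +1
Racah Σ t=0..0: t=0:+1/4 = 1/4
⇒ 3j(1 1 2; -1 -1 2)² = 1/5, sgn +1
4πI² = N·(3j₀)²·(3jₘ)² = 6/5
I = +1·√(1.2/4π) = 0.30901936

0.309019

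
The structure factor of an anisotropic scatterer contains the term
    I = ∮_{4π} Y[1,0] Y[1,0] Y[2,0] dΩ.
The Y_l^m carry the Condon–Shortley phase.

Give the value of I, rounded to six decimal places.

Rules hold: Σm=0, L=4 even, 0≤2≤2.
N = 3·3·5 = 45
Δ = 0!·2!·2!/5! = 1/30
Racah Σ t=0..0: t=0:+1/1 = 1/1
⇒ 3j(1 1 2; 0 0 0)² = 2/15, sgn +1
(m-triple is (0,0,0) — same symbol as above.)
4πI² = N·(3j₀)²·(3jₘ)² = 4/5
I = +1·√(0.8/4π) = 0.25231325

0.252313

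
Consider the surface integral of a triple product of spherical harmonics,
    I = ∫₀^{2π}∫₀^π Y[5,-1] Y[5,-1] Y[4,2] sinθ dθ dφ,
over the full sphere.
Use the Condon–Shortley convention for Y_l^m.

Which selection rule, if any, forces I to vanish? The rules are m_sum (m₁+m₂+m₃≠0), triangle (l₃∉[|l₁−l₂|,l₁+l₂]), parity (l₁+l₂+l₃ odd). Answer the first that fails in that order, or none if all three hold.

none

Σmᵢ = 0  ✓
l₃∈[|l₁−l₂|,l₁+l₂]=[0,10], have l₃=4  ✓
Σlᵢ = 14 ⇒ even  ✓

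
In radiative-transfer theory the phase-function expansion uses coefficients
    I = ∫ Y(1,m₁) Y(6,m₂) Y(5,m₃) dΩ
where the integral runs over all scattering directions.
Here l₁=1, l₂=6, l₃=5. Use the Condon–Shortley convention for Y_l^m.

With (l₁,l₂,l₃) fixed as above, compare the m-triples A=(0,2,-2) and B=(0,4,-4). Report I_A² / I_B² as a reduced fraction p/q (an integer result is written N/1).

Same 1,6,5: normalisation and zero-m 3j drop out of the ratio.
A: Δ: 2! 0! 10! / 13! → 1/858; sum: t=1:−1/30240 = -1/30240; 3j²(1 6 5; 0 2 -2) = Δ·Π!·Σ² = 16/429  (sign +1)
B: Δ: 2! 0! 10! / 13! → 1/858; sum: t=1:−1/362880 = -1/362880; 3j²(1 6 5; 0 4 -4) = Δ·Π!·Σ² = 10/429  (sign +1)
I_A²/I_B² = (16/429)/(10/429) = 8/5

8/5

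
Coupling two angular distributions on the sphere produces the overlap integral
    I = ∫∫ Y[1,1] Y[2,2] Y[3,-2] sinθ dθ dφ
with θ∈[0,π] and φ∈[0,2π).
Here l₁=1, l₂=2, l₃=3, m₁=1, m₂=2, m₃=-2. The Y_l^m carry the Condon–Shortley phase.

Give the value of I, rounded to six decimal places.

m-sum = 1 + 2 − 2 = 1 ≠ 0 ⇒ I = 0

0.000000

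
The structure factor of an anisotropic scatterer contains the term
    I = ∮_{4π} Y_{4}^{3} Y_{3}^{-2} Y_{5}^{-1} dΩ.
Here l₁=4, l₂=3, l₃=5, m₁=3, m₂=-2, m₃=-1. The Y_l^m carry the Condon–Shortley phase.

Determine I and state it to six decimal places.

0.160929

m-sum 0 ✓  L=12 even ✓  1≤5≤7 ✓
Π(2lᵢ+1) = 9×7×11 = 693
triangle coeff Δ(4,3,5) = 1/180180
Σ_t [0,2]: t=0:+1/576 t=1:−1/144 t=2:+1/576 = -1/288
(3j)²=20/1001 [(4 3 5; 0 0 0)], sign=+1
Σ_t [0,1]: t=0:+1/1440 t=1:−1/17280 = 11/17280
(3j)²=11/468 [(4 3 5; 3 -2 -1)], sign=+1
⇒ 4πI² = 55/169
I = (+1)√(55/169/(4π)) = 0.16092854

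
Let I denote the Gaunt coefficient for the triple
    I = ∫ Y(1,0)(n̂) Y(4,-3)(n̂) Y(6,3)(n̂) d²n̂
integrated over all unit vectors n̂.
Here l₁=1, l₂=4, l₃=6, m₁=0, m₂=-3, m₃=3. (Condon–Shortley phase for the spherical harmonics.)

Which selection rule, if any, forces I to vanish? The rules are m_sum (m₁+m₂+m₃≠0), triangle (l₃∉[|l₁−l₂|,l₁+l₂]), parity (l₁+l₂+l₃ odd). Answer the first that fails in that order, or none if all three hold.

triangle

m₁+m₂+m₃ = 0 − 3 + 3 = 0  ✓
triangle: |1−4|=3 ≤ l₃=6 ≤ 1+4=5  ✗
parity: l₁+l₂+l₃ = 11 is odd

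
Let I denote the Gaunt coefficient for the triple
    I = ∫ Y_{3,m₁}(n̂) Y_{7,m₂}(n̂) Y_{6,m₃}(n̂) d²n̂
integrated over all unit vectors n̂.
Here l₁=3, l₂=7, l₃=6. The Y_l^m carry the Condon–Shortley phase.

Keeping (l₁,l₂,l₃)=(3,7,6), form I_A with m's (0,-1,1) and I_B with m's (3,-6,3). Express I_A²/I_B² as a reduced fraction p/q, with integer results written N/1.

7396/10725

Shared (l₁,l₂,l₃)=(3,7,6): N and (l;000)² cancel in I_A²/I_B².
A: Δ = 4!·2!·10!/17! = 1/2042040; Racah Σ t=1..3: t=1:−1/172800 t=2:+1/69120 t=3:−1/362880 = 43/7257600; ⇒ 3j(3 7 6; 0 -1 1)² = 1849/170170, sgn -1
B: Δ = 4!·2!·10!/17! = 1/2042040; Racah Σ t=0..0: t=0:+1/17418240 = 1/17418240; ⇒ 3j(3 7 6; 3 -6 3)² = 15/952, sgn -1
I_A²/I_B² = (1849/170170)/(15/952) = 7396/10725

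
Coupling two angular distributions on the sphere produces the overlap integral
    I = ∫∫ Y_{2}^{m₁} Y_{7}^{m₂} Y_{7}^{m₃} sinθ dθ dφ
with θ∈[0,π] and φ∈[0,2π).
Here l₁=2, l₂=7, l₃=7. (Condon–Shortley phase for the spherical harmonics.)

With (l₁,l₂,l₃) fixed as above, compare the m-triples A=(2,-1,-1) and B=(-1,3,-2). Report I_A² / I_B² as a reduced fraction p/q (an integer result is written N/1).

1568/625

Same 2,7,7: normalisation and zero-m 3j drop out of the ratio.
A: Δ: 2! 2! 12! / 17! → 1/185640; sum: t=0:+1/2073600 = 1/2073600; 3j²(2 7 7; 2 -1 -1) = Δ·Π!·Σ² = 28/1105  (sign +1)
B: Δ: 2! 2! 12! / 17! → 1/185640; sum: t=1:−1/4354560 t=2:+1/1935360 = 1/3483648; 3j²(2 7 7; -1 3 -2) = Δ·Π!·Σ² = 125/12376  (sign -1)
I_A²/I_B² = (28/1105)/(125/12376) = 1568/625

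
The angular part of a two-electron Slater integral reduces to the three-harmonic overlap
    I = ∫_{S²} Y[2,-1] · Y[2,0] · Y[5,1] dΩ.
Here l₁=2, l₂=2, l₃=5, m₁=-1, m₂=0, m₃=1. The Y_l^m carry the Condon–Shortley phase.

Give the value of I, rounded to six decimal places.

l₃=5 ∉ [0,4] — triangle fails ⇒ I = 0

0.000000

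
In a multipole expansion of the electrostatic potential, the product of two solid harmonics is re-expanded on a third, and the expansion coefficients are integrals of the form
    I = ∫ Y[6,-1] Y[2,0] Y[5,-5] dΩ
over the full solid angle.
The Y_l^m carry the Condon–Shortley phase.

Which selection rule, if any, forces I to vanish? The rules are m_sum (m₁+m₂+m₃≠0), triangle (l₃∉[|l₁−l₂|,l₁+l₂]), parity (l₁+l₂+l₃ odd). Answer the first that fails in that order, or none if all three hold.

Σmᵢ = -6  ✗
l₃∈[|l₁−l₂|,l₁+l₂]=[4,8], have l₃=5
Σlᵢ = 13 ⇒ odd

m_sum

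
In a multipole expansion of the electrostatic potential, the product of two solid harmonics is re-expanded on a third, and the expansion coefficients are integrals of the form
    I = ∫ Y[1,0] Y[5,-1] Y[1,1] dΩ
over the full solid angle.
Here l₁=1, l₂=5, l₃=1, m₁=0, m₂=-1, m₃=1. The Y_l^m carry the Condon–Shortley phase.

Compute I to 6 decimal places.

|1−5|≤1≤1+5 violated ⇒ I = 0

0.000000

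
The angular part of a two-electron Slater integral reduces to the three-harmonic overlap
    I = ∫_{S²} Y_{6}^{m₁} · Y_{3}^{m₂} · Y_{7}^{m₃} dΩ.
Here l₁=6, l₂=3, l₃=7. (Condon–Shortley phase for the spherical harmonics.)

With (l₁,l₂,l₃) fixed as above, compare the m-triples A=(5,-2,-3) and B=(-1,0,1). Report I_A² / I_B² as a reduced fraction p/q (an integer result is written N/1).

Same 6,3,7: normalisation and zero-m 3j drop out of the ratio.
A: Δ: 2! 10! 4! / 17! → 1/2042040; sum: t=0:+1/4354560 t=1:−1/87091200 = 19/87091200; 3j²(6 3 7; 5 -2 -3) = Δ·Π!·Σ² = 361/37128  (sign +1)
B: Δ: 2! 10! 4! / 17! → 1/2042040; sum: t=0:+1/362880 t=1:−1/69120 t=2:+1/172800 = -43/7257600; 3j²(6 3 7; -1 0 1) = Δ·Π!·Σ² = 1849/170170  (sign -1)
I_A²/I_B² = (361/37128)/(1849/170170) = 19855/22188

19855/22188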